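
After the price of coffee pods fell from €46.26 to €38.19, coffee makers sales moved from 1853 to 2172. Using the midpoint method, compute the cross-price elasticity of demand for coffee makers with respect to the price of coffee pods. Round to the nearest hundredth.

-0.83

%ΔQ_x = (2172 − 1853)/[(1853+2172)/2] = 319/2012.5 ≈ 0.1585.
%ΔP_y = (38.19 − 46.26)/[(46.26+38.19)/2] ≈ -0.1911.
E_xy = 0.1585/-0.1911 ≈ -0.83.
E_xy < 0, so coffee makers and coffee pods are complements.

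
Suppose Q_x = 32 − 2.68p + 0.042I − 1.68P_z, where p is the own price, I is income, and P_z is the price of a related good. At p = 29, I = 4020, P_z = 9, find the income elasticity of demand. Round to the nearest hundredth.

1.56

At the given point, Q_x = 32 − 2.68(29) + 0.042(4020) − 1.68(9) = 32 − 77.72 + 168.84 − 15.12 = 108.
∂Q_x/∂I = +0.042, so E_I = 0.042·(4020/108) ≈ 1.56.
E_I > 1: normal good (luxury).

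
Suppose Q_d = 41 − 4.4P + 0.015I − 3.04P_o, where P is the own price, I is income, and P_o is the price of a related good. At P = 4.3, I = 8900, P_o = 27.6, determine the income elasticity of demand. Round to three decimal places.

1.863

At the given point, Q_d = 41 − 4.4(4.3) + 0.015(8900) − 3.04(27.6) = 41 − 18.92 + 133.5 − 83.904 = 71.676.
∂Q_d/∂I = +0.015, so E_I = 0.015·(8900/71.676) ≈ 1.863.
E_I > 1: normal good (luxury).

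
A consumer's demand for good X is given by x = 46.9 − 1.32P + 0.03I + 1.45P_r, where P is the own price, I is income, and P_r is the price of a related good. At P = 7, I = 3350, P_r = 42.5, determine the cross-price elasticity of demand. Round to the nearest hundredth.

Substituting, x = 46.9 − 1.32(7) + 0.03(3350) + 1.45(42.5) = 46.9 − 9.24 + 100.5 + 61.625 = 199.785.
∂x/∂P_r = +1.45, so E_xy = 1.45·(42.5/199.785) ≈ 0.31.
E_xy > 0: the goods are substitutes.

0.31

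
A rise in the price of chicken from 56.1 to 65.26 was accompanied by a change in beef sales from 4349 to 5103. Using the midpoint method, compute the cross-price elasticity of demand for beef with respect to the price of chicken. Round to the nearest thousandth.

%ΔQ_x = (5103 − 4349)/[(4349+5103)/2] = 754/4726 ≈ 0.1595.
%ΔP_y = (65.26 − 56.1)/[(56.1+65.26)/2] ≈ 0.1510.
E_xy = 0.1595/0.1510 ≈ 1.057.
E_xy > 0, so beef and chicken are substitutes.

1.057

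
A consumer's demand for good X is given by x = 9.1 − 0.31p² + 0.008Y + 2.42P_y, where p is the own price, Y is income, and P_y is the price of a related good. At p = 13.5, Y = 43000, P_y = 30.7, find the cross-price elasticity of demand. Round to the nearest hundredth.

First evaluate x: 9.1 − 0.31(13.5)² + 0.008(43000) + 2.42(30.7) = 9.1 − 56.4975 + 344 + 74.294 = 370.8965.
∂x/∂P_y = +2.42, so E_xy = 2.42·(30.7/370.8965) ≈ 0.20.
E_xy > 0: the goods are substitutes.

0.20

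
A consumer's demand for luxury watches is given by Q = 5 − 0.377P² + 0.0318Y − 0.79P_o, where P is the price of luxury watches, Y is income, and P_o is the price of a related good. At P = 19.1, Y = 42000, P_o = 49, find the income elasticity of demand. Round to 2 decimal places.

1.15

Evaluating quantity at (P, Y, P_o) gives Q = 5 − 0.377(19.1)² + 0.0318(42000) − 0.79(49) = 5 − 137.5334 + 1335.6 − 38.71 = 1164.3566.
∂Q/∂Y = +0.0318, so E_I = 0.0318·(42000/1164.3566) ≈ 1.15.
E_I > 1: normal good (luxury).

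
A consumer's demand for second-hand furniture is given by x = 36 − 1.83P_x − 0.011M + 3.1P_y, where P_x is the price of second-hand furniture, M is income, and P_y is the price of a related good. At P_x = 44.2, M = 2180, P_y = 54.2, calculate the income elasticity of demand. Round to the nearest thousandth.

-0.242

Substituting, x = 36 − 1.83(44.2) − 0.011(2180) + 3.1(54.2) = 36 − 80.886 − 23.98 + 168.02 = 99.154.
∂x/∂M = −0.011, so E_I = -0.011·(2180/99.154) ≈ -0.242.
E_I < 0: inferior good.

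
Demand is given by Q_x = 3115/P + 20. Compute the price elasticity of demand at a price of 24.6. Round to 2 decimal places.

-0.86

At P = 24.6, Q_x = 146.626.
dQ_x/dP = −3115/P² = −5.1474.
Point elasticity E = (dQ_x/dP)·(P/Q_x) = -5.1474 × 24.6/146.626 ≈ -0.86.
|E| < 1, so demand is inelastic at this price.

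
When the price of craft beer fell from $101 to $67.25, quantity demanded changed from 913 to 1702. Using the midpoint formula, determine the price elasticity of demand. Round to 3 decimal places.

%Δq = (1702 − 913)/[(913 + 1702)/2] = 789/1307.5 ≈ 0.6034.
%ΔP = (67.25 − 101)/[(101 + 67.25)/2] = -33.75/84.125 ≈ -0.4012.
Arc elasticity E = %Δq/%ΔP ≈ 0.6034/-0.4012 ≈ -1.504.
|E| > 1: demand is elastic over this range.

-1.504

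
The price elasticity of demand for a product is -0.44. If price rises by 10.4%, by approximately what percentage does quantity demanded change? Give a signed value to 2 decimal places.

-4.58

%ΔQ ≈ E × %ΔP = (-0.44) × (10.4%) ≈ -4.58%.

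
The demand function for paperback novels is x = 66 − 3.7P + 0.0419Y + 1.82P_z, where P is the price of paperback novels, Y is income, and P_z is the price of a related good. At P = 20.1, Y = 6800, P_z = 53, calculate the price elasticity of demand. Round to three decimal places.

At the given point, x = 66 − 3.7(20.1) + 0.0419(6800) + 1.82(53) = 66 − 74.37 + 284.92 + 96.46 = 373.01.
∂x/∂P = −3.7, so E_p = (−3.7)·(20.1/373.01) ≈ -0.199.
|E_p| < 1: demand is inelastic.

-0.199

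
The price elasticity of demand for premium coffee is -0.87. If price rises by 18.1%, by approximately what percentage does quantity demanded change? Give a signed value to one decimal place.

-15.7

%ΔQ ≈ E × %ΔP = (-0.87) × (18.1%) ≈ -15.7%.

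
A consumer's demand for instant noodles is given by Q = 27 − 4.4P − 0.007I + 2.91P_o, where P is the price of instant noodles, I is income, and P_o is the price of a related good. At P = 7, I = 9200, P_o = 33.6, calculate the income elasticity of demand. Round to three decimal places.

-2.177

Substituting, Q = 27 − 4.4(7) − 0.007(9200) + 2.91(33.6) = 27 − 30.8 − 64.4 + 97.776 = 29.576.
∂Q/∂I = −0.007, so E_I = -0.007·(9200/29.576) ≈ -2.177.
E_I < 0: inferior good.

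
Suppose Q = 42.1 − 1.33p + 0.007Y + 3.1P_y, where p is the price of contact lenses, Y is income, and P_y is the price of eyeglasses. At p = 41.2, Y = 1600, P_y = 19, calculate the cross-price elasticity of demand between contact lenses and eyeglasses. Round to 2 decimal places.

At the given point, Q = 42.1 − 1.33(41.2) + 0.007(1600) + 3.1(19) = 42.1 − 54.796 + 11.2 + 58.9 = 57.404.
∂Q/∂P_y = +3.1, so E_xy = 3.1·(19/57.404) ≈ 1.03.
E_xy > 0: the goods are substitutes.

1.03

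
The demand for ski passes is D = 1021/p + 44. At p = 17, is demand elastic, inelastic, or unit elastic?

At p = 17, D = 104.0588.
dD/dp = −1021/p² = −3.5329.
Point elasticity E = (dD/dp)·(p/D) = -3.5329 × 17/104.0588 ≈ -0.577.
|E| ≈ 0.577 < 1, so demand is inelastic.

inelastic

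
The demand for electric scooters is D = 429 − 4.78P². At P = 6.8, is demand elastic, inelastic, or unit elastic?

At P = 6.8, D = 207.9728.
dD/dP = −2·4.78·P = −65.008.
Point elasticity E = (dD/dP)·(P/D) = -65.008 × 6.8/207.9728 ≈ -2.126.
|E| ≈ 2.126 > 1, so demand is elastic.

elastic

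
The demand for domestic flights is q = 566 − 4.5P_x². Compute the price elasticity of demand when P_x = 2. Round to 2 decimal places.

At P_x = 2, q = 548.
dq/dP_x = −2·4.5·P_x = −18.
Point elasticity E = (dq/dP_x)·(P_x/q) = -18 × 2/548 ≈ -0.07.
|E| < 1, so demand is inelastic at this price.

-0.07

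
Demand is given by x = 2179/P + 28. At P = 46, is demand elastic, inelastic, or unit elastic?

At P = 46, x = 75.3696.
dx/dP = −2179/P² = −1.0298.
Point elasticity E = (dx/dP)·(P/x) = -1.0298 × 46/75.3696 ≈ -0.628.
|E| ≈ 0.628 < 1, so demand is inelastic.

inelastic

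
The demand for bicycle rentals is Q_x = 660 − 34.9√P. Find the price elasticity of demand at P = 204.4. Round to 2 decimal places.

At P = 204.4, Q_x = 161.0398.
dQ_x/dP = −34.9/(2√P) = −34.9/(2·14.2969).
Point elasticity E = (dQ_x/dP)·(P/Q_x) = -1.2205 × 204.4/161.0398 ≈ -1.55.
|E| > 1, so demand is elastic at this price.

-1.55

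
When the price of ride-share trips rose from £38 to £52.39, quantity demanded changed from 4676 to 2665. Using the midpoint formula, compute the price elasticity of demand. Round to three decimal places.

-1.721

%Δq = (2665 − 4676)/[(4676 + 2665)/2] = -2011/3670.5 ≈ -0.5479.
%Δp = (52.39 − 38)/[(38 + 52.39)/2] = 14.39/45.195 ≈ 0.3184.
Arc elasticity E = %Δq/%Δp ≈ -0.5479/0.3184 ≈ -1.721.
|E| > 1: demand is elastic over this range.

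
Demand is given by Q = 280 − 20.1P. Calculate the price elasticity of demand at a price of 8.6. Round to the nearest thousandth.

-1.613

At P = 8.6, Q = 107.14.
dQ/dP = −20.1.
Point elasticity E = (dQ/dP)·(P/Q) = -20.1 × 8.6/107.14 ≈ -1.613.
|E| > 1, so demand is elastic at this price.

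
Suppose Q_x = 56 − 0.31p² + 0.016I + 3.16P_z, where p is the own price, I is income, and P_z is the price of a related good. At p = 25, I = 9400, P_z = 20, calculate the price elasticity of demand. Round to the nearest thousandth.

First evaluate Q_x: 56 − 0.31(25)² + 0.016(9400) + 3.16(20) = 56 − 193.75 + 150.4 + 63.2 = 75.85.
∂Q_x/∂p = −2·0.31·p = -15.5, so E_p = -15.5·(25/75.85) ≈ -5.109.
|E_p| > 1: demand is elastic.

-5.109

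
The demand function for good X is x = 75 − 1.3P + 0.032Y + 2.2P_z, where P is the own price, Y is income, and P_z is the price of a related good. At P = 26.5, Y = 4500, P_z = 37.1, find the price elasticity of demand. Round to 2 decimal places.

Substituting, x = 75 − 1.3(26.5) + 0.032(4500) + 2.2(37.1) = 75 − 34.45 + 144 + 81.62 = 266.17.
∂x/∂P = −1.3, so E_p = (−1.3)·(26.5/266.17) ≈ -0.13.
|E_p| < 1: demand is inelastic.

-0.13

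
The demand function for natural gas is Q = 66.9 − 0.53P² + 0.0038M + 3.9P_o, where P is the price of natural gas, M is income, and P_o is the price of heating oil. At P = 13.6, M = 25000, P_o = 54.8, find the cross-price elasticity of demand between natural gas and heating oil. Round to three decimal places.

Evaluating quantity at (P, M, P_o) gives Q = 66.9 − 0.53(13.6)² + 0.0038(25000) + 3.9(54.8) = 66.9 − 98.0288 + 95 + 213.72 = 277.5912.
∂Q/∂P_o = +3.9, so E_xy = 3.9·(54.8/277.5912) ≈ 0.770.
E_xy > 0: the goods are substitutes.

0.770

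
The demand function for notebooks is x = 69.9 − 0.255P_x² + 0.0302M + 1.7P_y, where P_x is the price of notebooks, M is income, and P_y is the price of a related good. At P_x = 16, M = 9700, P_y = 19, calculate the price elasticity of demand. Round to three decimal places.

Evaluating quantity at (P_x, M, P_y) gives x = 69.9 − 0.255(16)² + 0.0302(9700) + 1.7(19) = 69.9 − 65.28 + 292.94 + 32.3 = 329.86.
∂x/∂P_x = −2·0.255·P_x = -8.16, so E_p = -8.16·(16/329.86) ≈ -0.396.
|E_p| < 1: demand is inelastic.

-0.396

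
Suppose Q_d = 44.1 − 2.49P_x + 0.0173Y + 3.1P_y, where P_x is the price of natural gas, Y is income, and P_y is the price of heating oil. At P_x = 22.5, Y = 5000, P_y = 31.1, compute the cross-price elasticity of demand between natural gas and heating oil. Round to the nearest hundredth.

Q_d = 44.1 − 2.49(22.5) + 0.0173(5000) + 3.1(31.1) = 44.1 − 56.025 + 86.5 + 96.41 = 170.985.
∂Q_d/∂P_y = +3.1, so E_xy = 3.1·(31.1/170.985) ≈ 0.56.
E_xy > 0: the goods are substitutes.

0.56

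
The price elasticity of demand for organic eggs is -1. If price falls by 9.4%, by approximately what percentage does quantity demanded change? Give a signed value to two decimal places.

9.40

%ΔQ ≈ E × %ΔP = (-1) × (-9.4%) = 9.40%.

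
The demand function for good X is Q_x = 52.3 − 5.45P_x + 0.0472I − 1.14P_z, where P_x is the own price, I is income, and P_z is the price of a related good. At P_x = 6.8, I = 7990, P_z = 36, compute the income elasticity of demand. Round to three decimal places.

Q_x = 52.3 − 5.45(6.8) + 0.0472(7990) − 1.14(36) = 52.3 − 37.06 + 377.128 − 41.04 = 351.328.
∂Q_x/∂I = +0.0472, so E_I = 0.0472·(7990/351.328) ≈ 1.073.
E_I > 1: normal good (luxury).

1.073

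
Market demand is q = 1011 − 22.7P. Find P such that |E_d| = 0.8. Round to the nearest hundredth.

Set −bP/(a − bP) = −0.8 ⇒ bP = 0.8(a − bP) ⇒ bP(1+0.8) = 0.8·a.
P = 0.8·1011/(22.7·1.8) ≈ 19.79.

19.79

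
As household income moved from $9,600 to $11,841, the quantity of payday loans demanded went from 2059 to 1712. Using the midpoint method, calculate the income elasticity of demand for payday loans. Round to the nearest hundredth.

%ΔQ = (1712 − 2059)/[(2059+1712)/2] = -347/1885.5 ≈ -0.1840.
%ΔM = (11,841 − 9,600)/[(9,600+11,841)/2] = 2241/10720.5 ≈ 0.2090.
E_I = %ΔQ/%ΔM ≈ -0.88.
E_I < 0: inferior good.

-0.88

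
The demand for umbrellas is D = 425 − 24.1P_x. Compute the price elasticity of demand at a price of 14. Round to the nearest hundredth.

At P_x = 14, D = 87.6.
dD/dP_x = −24.1.
Point elasticity E = (dD/dP_x)·(P_x/D) = -24.1 × 14/87.6 ≈ -3.85.
|E| > 1, so demand is elastic at this price.

-3.85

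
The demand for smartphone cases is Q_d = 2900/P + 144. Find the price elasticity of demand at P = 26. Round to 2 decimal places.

At P = 26, Q_d = 255.5385.
dQ_d/dP = −2900/P² = −4.2899.
Point elasticity E = (dQ_d/dP)·(P/Q_d) = -4.2899 × 26/255.5385 ≈ -0.44.
|E| < 1, so demand is inelastic at this price.

-0.44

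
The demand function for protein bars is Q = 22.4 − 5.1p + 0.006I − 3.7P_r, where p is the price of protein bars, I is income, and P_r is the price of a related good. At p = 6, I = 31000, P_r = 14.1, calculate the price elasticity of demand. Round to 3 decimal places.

Q = 22.4 − 5.1(6) + 0.006(31000) − 3.7(14.1) = 22.4 − 30.6 + 186 − 52.17 = 125.63.
∂Q/∂p = −5.1, so E_p = (−5.1)·(6/125.63) ≈ -0.244.
|E_p| < 1: demand is inelastic.

-0.244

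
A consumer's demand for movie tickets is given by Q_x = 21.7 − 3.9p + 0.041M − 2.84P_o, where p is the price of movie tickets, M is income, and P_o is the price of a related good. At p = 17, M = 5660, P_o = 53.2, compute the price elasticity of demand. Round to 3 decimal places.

-1.823

Q_x = 21.7 − 3.9(17) + 0.041(5660) − 2.84(53.2) = 21.7 − 66.3 + 232.06 − 151.088 = 36.372.
∂Q_x/∂p = −3.9, so E_p = (−3.9)·(17/36.372) ≈ -1.823.
|E_p| > 1: demand is elastic.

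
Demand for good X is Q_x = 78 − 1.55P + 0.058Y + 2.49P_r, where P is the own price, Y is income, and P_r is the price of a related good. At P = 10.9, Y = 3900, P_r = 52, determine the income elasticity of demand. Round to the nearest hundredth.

At the given point, Q_x = 78 − 1.55(10.9) + 0.058(3900) + 2.49(52) = 78 − 16.895 + 226.2 + 129.48 = 416.785.
∂Q_x/∂Y = +0.058, so E_I = 0.058·(3900/416.785) ≈ 0.54.
E_I ∈ (0,1): normal good (necessity).

0.54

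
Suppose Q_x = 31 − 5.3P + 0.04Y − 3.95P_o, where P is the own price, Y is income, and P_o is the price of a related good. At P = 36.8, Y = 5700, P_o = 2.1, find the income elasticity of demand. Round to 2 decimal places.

Evaluating quantity at (P, Y, P_o) gives Q_x = 31 − 5.3(36.8) + 0.04(5700) − 3.95(2.1) = 31 − 195.04 + 228 − 8.295 = 55.665.
∂Q_x/∂Y = +0.04, so E_I = 0.04·(5700/55.665) ≈ 4.10.
E_I > 1: normal good (luxury).

4.10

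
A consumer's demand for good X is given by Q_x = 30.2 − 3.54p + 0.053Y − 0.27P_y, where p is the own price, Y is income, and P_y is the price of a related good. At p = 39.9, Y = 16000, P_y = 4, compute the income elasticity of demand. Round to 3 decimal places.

1.152

Evaluating quantity at (p, Y, P_y) gives Q_x = 30.2 − 3.54(39.9) + 0.053(16000) − 0.27(4) = 30.2 − 141.246 + 848 − 1.08 = 735.874.
∂Q_x/∂Y = +0.053, so E_I = 0.053·(16000/735.874) ≈ 1.152.
E_I > 1: normal good (luxury).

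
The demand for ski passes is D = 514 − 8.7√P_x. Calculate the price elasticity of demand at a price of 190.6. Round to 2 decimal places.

At P_x = 190.6, D = 393.8896.
dD/dP_x = −8.7/(2√P_x) = −8.7/(2·13.8058).
Point elasticity E = (dD/dP_x)·(P_x/D) = -0.3151 × 190.6/393.8896 ≈ -0.15.
|E| < 1, so demand is inelastic at this price.

-0.15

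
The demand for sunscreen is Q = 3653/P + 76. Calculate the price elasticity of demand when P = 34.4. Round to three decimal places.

At P = 34.4, Q = 182.1919.
dQ/dP = −3653/P² = −3.087.
Point elasticity E = (dQ/dP)·(P/Q) = -3.087 × 34.4/182.1919 ≈ -0.583.
|E| < 1, so demand is inelastic at this price.

-0.583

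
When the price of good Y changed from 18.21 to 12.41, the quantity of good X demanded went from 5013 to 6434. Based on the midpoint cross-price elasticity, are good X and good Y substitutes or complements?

complements

%ΔQ_x = (6434 − 5013)/[(5013+6434)/2] = 1421/5723.5 ≈ 0.2483.
%ΔP_y = (12.41 − 18.21)/[(18.21+12.41)/2] ≈ -0.3788.
E_xy = 0.2483/-0.3788 ≈ -0.655.
E_xy < 0, so the goods are complements.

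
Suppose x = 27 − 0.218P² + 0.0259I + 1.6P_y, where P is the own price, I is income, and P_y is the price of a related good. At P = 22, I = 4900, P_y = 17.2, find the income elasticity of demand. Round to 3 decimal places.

1.672

At the given point, x = 27 − 0.218(22)² + 0.0259(4900) + 1.6(17.2) = 27 − 105.512 + 126.91 + 27.52 = 75.918.
∂x/∂I = +0.0259, so E_I = 0.0259·(4900/75.918) ≈ 1.672.
E_I > 1: normal good (luxury).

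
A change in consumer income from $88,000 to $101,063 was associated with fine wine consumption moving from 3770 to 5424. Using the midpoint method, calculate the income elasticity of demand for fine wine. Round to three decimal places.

%ΔQ = (5424 − 3770)/[(3770+5424)/2] = 1654/4597 ≈ 0.3598.
%ΔM = (101,063 − 88,000)/[(88,000+101,063)/2] = 13063/94531.5 ≈ 0.1382.
E_I = %ΔQ/%ΔM ≈ 2.604.
E_I > 1: normal good (luxury).

2.604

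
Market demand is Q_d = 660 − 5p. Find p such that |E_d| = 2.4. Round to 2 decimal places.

93.18

Set −bp/(a − bp) = −2.4 ⇒ bp = 2.4(a − bp) ⇒ bp(1+2.4) = 2.4·a.
p = 2.4·660/(5·3.4) ≈ 93.18.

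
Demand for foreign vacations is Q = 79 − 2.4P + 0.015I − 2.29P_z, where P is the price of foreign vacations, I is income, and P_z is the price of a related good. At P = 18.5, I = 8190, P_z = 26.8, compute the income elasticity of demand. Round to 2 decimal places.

Q = 79 − 2.4(18.5) + 0.015(8190) − 2.29(26.8) = 79 − 44.4 + 122.85 − 61.372 = 96.078.
∂Q/∂I = +0.015, so E_I = 0.015·(8190/96.078) ≈ 1.28.
E_I > 1: normal good (luxury).

1.28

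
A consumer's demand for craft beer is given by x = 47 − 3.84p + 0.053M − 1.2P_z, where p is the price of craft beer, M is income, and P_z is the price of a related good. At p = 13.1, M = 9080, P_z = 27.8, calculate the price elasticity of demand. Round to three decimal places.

-0.113

Evaluating quantity at (p, M, P_z) gives x = 47 − 3.84(13.1) + 0.053(9080) − 1.2(27.8) = 47 − 50.304 + 481.24 − 33.36 = 444.576.
∂x/∂p = −3.84, so E_p = (−3.84)·(13.1/444.576) ≈ -0.113.
|E_p| < 1: demand is inelastic.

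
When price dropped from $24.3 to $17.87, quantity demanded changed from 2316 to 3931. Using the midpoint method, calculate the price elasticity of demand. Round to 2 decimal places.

-1.70

%Δq = (3931 − 2316)/[(2316 + 3931)/2] = 1615/3123.5 ≈ 0.5170.
%Δp = (17.87 − 24.3)/[(24.3 + 17.87)/2] = -6.43/21.085 ≈ -0.3050.
Arc elasticity E = %Δq/%Δp ≈ 0.5170/-0.3050 ≈ -1.70.
|E| > 1: demand is elastic over this range.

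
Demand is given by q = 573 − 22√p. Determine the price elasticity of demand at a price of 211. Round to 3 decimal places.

At p = 211, q = 253.4315.
dq/dp = −22/(2√p) = −22/(2·14.5258).
Point elasticity E = (dq/dp)·(p/q) = -0.7573 × 211/253.4315 ≈ -0.630.
|E| < 1, so demand is inelastic at this price.

-0.630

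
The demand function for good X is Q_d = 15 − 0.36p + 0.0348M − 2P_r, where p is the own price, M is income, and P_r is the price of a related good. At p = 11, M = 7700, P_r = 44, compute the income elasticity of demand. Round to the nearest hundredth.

1.40

Evaluating quantity at (p, M, P_r) gives Q_d = 15 − 0.36(11) + 0.0348(7700) − 2(44) = 15 − 3.96 + 267.96 − 88 = 191.
∂Q_d/∂M = +0.0348, so E_I = 0.0348·(7700/191) ≈ 1.40.
E_I > 1: normal good (luxury).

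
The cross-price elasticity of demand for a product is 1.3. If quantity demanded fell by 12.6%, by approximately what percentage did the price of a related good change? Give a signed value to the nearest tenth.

%ΔQ ≈ E × %ΔP_y ⇒ %ΔP_y = %ΔQ / E = (-12.6%)/(1.3) ≈ -9.7%.

-9.7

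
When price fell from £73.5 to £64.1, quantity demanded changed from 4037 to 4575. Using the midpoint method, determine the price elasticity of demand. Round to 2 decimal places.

%Δq = (4575 − 4037)/[(4037 + 4575)/2] = 538/4306 ≈ 0.1249.
%ΔP = (64.1 − 73.5)/[(73.5 + 64.1)/2] = -9.4/68.8 ≈ -0.1366.
Arc elasticity E = %Δq/%ΔP ≈ 0.1249/-0.1366 ≈ -0.91.
|E| < 1: demand is inelastic over this range.

-0.91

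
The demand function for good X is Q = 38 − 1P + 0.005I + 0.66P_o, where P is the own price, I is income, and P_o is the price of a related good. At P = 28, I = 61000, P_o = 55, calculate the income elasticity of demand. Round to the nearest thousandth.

0.868

Evaluating quantity at (P, I, P_o) gives Q = 38 − 1(28) + 0.005(61000) + 0.66(55) = 38 − 28 + 305 + 36.3 = 351.3.
∂Q/∂I = +0.005, so E_I = 0.005·(61000/351.3) ≈ 0.868.
E_I ∈ (0,1): normal good (necessity).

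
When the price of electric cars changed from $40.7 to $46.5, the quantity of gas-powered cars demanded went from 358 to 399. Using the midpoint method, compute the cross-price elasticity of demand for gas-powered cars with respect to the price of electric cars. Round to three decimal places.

%ΔQ_x = (399 − 358)/[(358+399)/2] = 41/378.5 ≈ 0.1083.
%ΔP_y = (46.5 − 40.7)/[(40.7+46.5)/2] ≈ 0.1330.
E_xy = 0.1083/0.1330 ≈ 0.814.
E_xy > 0, so gas-powered cars and electric cars are substitutes.

0.814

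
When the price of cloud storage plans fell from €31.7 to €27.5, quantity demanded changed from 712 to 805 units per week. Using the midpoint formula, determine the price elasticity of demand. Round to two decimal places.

-0.86

%ΔQ = (805 − 712)/[(712 + 805)/2] = 93/758.5 ≈ 0.1226.
%ΔP = (27.5 − 31.7)/[(31.7 + 27.5)/2] = -4.2/29.6 ≈ -0.1419.
Arc elasticity E = %ΔQ/%ΔP ≈ 0.1226/-0.1419 ≈ -0.86.
|E| < 1: demand is inelastic over this range.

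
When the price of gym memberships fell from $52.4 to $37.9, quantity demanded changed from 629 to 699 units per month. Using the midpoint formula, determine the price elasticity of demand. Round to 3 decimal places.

-0.328

%Δq = (699 − 629)/[(629 + 699)/2] = 70/664 ≈ 0.1054.
%Δp = (37.9 − 52.4)/[(52.4 + 37.9)/2] = -14.5/45.15 ≈ -0.3212.
Arc elasticity E = %Δq/%Δp ≈ 0.1054/-0.3212 ≈ -0.328.
|E| < 1: demand is inelastic over this range.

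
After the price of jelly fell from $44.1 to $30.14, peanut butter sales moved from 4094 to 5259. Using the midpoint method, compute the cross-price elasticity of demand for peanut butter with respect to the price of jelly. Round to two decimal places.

%ΔQ_x = (5259 − 4094)/[(4094+5259)/2] = 1165/4676.5 ≈ 0.2491.
%ΔP_y = (30.14 − 44.1)/[(44.1+30.14)/2] ≈ -0.3761.
E_xy = 0.2491/-0.3761 ≈ -0.66.
E_xy < 0, so peanut butter and jelly are complements.

-0.66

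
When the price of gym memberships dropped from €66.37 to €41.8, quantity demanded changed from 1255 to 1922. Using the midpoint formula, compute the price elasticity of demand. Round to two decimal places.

%ΔQ = (1922 − 1255)/[(1255 + 1922)/2] = 667/1588.5 ≈ 0.4199.
%Δp = (41.8 − 66.37)/[(66.37 + 41.8)/2] = -24.57/54.085 ≈ -0.4543.
Arc elasticity E = %ΔQ/%Δp ≈ 0.4199/-0.4543 ≈ -0.92.
|E| < 1: demand is inelastic over this range.

-0.92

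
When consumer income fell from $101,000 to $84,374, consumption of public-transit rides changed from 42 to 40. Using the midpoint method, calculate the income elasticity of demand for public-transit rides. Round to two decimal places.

0.27

%ΔQ = (40 − 42)/[(42+40)/2] = -2/41 ≈ -0.0488.
%ΔI = (84,374 − 101,000)/[(101,000+84,374)/2] = -16626/92687 ≈ -0.1794.
E_I = %ΔQ/%ΔI ≈ 0.27.
E_I ∈ (0,1): normal good (necessity).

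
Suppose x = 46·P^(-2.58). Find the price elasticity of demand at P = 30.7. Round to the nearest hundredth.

For a Cobb–Douglas (constant-elasticity) form x = A·P^α·…, the elasticity with respect to P equals the exponent α at every point.
Here the exponent on P is -2.58, so the price elasticity of demand is -2.58.

-2.58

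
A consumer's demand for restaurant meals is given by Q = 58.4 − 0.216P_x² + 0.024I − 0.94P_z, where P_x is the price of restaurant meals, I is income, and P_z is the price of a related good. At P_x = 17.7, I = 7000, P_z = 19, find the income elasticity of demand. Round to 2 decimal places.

1.19

Q = 58.4 − 0.216(17.7)² + 0.024(7000) − 0.94(19) = 58.4 − 67.6706 + 168 − 17.86 = 140.8694.
∂Q/∂I = +0.024, so E_I = 0.024·(7000/140.8694) ≈ 1.19.
E_I > 1: normal good (luxury).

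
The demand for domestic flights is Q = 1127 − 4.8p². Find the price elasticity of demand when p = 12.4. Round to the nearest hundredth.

At p = 12.4, Q = 388.952.
dQ/dp = −2·4.8·p = −119.04.
Point elasticity E = (dQ/dp)·(p/Q) = -119.04 × 12.4/388.952 ≈ -3.80.
|E| > 1, so demand is elastic at this price.

-3.80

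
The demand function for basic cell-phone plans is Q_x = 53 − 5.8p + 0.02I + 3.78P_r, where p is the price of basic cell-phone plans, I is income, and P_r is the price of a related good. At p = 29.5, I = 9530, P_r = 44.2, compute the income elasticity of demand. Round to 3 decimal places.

0.796

At the given point, Q_x = 53 − 5.8(29.5) + 0.02(9530) + 3.78(44.2) = 53 − 171.1 + 190.6 + 167.076 = 239.576.
∂Q_x/∂I = +0.02, so E_I = 0.02·(9530/239.576) ≈ 0.796.
E_I ∈ (0,1): normal good (necessity).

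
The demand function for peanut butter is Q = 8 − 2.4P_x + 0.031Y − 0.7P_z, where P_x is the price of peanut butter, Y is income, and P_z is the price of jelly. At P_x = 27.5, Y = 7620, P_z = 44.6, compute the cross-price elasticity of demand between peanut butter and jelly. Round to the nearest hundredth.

-0.21

Substituting, Q = 8 − 2.4(27.5) + 0.031(7620) − 0.7(44.6) = 8 − 66 + 236.22 − 31.22 = 147.
∂Q/∂P_z = −0.7, so E_xy = -0.7·(44.6/147) ≈ -0.21.
E_xy < 0: the goods are complements.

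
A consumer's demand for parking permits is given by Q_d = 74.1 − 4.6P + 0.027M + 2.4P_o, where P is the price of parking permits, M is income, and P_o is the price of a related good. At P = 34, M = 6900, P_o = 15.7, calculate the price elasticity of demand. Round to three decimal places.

-1.104

First evaluate Q_d: 74.1 − 4.6(34) + 0.027(6900) + 2.4(15.7) = 74.1 − 156.4 + 186.3 + 37.68 = 141.68.
∂Q_d/∂P = −4.6, so E_p = (−4.6)·(34/141.68) ≈ -1.104.
|E_p| > 1: demand is elastic.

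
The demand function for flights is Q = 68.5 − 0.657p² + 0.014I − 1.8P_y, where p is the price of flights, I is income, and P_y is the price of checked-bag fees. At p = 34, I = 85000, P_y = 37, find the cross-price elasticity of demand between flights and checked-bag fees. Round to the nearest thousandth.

-0.154

Substituting, Q = 68.5 − 0.657(34)² + 0.014(85000) − 1.8(37) = 68.5 − 759.492 + 1190 − 66.6 = 432.408.
∂Q/∂P_y = −1.8, so E_xy = -1.8·(37/432.408) ≈ -0.154.
E_xy < 0: the goods are complements.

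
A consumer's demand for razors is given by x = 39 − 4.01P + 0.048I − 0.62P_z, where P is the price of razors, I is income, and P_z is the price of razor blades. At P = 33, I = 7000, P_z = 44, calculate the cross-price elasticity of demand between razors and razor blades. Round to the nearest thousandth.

-0.127

x = 39 − 4.01(33) + 0.048(7000) − 0.62(44) = 39 − 132.33 + 336 − 27.28 = 215.39.
∂x/∂P_z = −0.62, so E_xy = -0.62·(44/215.39) ≈ -0.127.
E_xy < 0: the goods are complements.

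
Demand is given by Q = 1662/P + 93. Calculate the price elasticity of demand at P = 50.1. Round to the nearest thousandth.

At P = 50.1, Q = 126.1737.
dQ/dP = −1662/P² = −0.6621.
Point elasticity E = (dQ/dP)·(P/Q) = -0.6621 × 50.1/126.1737 ≈ -0.263.
|E| < 1, so demand is inelastic at this price.

-0.263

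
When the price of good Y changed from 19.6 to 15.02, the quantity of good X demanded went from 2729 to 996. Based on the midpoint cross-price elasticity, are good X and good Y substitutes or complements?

substitutes

%ΔQ_x = (996 − 2729)/[(2729+996)/2] = -1733/1862.5 ≈ -0.9305.
%ΔP_y = (15.02 − 19.6)/[(19.6+15.02)/2] ≈ -0.2646.
E_xy = -0.9305/-0.2646 ≈ 3.517.
E_xy > 0, so the goods are substitutes.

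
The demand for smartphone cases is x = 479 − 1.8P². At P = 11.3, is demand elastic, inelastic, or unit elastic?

elastic

At P = 11.3, x = 249.158.
dx/dP = −2·1.8·P = −40.68.
Point elasticity E = (dx/dP)·(P/x) = -40.68 × 11.3/249.158 ≈ -1.845.
|E| ≈ 1.845 > 1, so demand is elastic.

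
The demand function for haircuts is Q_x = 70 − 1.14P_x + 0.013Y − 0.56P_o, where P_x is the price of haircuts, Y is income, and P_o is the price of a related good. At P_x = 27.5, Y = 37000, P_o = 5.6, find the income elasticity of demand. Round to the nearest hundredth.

0.93

Q_x = 70 − 1.14(27.5) + 0.013(37000) − 0.56(5.6) = 70 − 31.35 + 481 − 3.136 = 516.514.
∂Q_x/∂Y = +0.013, so E_I = 0.013·(37000/516.514) ≈ 0.93.
E_I ∈ (0,1): normal good (necessity).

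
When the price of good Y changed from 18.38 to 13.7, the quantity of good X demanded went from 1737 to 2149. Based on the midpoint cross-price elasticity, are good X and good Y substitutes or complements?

%ΔQ_x = (2149 − 1737)/[(1737+2149)/2] = 412/1943 ≈ 0.2120.
%ΔP_y = (13.7 − 18.38)/[(18.38+13.7)/2] ≈ -0.2918.
E_xy = 0.2120/-0.2918 ≈ -0.727.
E_xy < 0, so the goods are complements.

complements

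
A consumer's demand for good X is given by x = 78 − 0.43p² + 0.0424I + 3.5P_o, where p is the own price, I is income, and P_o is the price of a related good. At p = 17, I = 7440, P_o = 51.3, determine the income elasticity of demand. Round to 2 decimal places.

0.70

First evaluate x: 78 − 0.43(17)² + 0.0424(7440) + 3.5(51.3) = 78 − 124.27 + 315.456 + 179.55 = 448.736.
∂x/∂I = +0.0424, so E_I = 0.0424·(7440/448.736) ≈ 0.70.
E_I ∈ (0,1): normal good (necessity).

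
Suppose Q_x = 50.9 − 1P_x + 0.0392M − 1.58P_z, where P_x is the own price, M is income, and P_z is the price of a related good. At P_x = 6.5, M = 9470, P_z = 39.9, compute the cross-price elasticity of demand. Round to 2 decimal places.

Substituting, Q_x = 50.9 − 1(6.5) + 0.0392(9470) − 1.58(39.9) = 50.9 − 6.5 + 371.224 − 63.042 = 352.582.
∂Q_x/∂P_z = −1.58, so E_xy = -1.58·(39.9/352.582) ≈ -0.18.
E_xy < 0: the goods are complements.

-0.18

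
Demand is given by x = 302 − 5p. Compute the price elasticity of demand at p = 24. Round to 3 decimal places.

-0.659

At p = 24, x = 182.
dx/dp = −5.
Point elasticity E = (dx/dp)·(p/x) = -5 × 24/182 ≈ -0.659.
|E| < 1, so demand is inelastic at this price.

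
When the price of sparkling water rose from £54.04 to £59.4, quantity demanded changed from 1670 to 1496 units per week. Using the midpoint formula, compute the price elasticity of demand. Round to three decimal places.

%Δq = (1496 − 1670)/[(1670 + 1496)/2] = -174/1583 ≈ -0.1099.
%ΔP = (59.4 − 54.04)/[(54.04 + 59.4)/2] = 5.36/56.72 ≈ 0.0945.
Arc elasticity E = %Δq/%ΔP ≈ -0.1099/0.0945 ≈ -1.163.
|E| > 1: demand is elastic over this range.

-1.163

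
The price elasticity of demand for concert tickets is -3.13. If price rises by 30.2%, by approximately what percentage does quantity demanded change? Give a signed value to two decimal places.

-94.53

%ΔQ ≈ E × %ΔP = (-3.13) × (30.2%) ≈ -94.53%.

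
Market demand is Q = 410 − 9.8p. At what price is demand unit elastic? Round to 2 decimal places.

20.92

For linear demand Q = a − bp, E = −bp/(a − bp). |E| = 1 ⇒ bp = a − bp ⇒ p = a/(2b).
p = 410/(2·9.8) ≈ 20.92.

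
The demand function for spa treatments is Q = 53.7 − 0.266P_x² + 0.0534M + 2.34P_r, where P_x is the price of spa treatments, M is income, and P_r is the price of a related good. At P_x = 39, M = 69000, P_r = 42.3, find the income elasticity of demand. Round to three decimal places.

1.073

Evaluating quantity at (P_x, M, P_r) gives Q = 53.7 − 0.266(39)² + 0.0534(69000) + 2.34(42.3) = 53.7 − 404.586 + 3684.6 + 98.982 = 3432.696.
∂Q/∂M = +0.0534, so E_I = 0.0534·(69000/3432.696) ≈ 1.073.
E_I > 1: normal good (luxury).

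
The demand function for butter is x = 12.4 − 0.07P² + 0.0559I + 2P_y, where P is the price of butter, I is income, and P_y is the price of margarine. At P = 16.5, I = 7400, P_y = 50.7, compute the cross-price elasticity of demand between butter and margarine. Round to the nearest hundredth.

0.20

At the given point, x = 12.4 − 0.07(16.5)² + 0.0559(7400) + 2(50.7) = 12.4 − 19.0575 + 413.66 + 101.4 = 508.4025.
∂x/∂P_y = +2, so E_xy = 2·(50.7/508.4025) ≈ 0.20.
E_xy > 0: the goods are substitutes.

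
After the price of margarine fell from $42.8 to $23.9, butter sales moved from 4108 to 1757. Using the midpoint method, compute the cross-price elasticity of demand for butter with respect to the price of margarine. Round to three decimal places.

%ΔQ_x = (1757 − 4108)/[(4108+1757)/2] = -2351/2932.5 ≈ -0.8017.
%ΔP_y = (23.9 − 42.8)/[(42.8+23.9)/2] ≈ -0.5667.
E_xy = -0.8017/-0.5667 ≈ 1.415.
E_xy > 0, so butter and margarine are substitutes.

1.415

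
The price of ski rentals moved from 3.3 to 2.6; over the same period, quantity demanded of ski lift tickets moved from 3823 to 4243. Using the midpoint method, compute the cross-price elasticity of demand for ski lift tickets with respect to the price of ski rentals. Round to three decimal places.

%ΔQ_x = (4243 − 3823)/[(3823+4243)/2] = 420/4033 ≈ 0.1041.
%ΔP_y = (2.6 − 3.3)/[(3.3+2.6)/2] ≈ -0.2373.
E_xy = 0.1041/-0.2373 ≈ -0.439.
E_xy < 0, so ski lift tickets and ski rentals are complements.

-0.439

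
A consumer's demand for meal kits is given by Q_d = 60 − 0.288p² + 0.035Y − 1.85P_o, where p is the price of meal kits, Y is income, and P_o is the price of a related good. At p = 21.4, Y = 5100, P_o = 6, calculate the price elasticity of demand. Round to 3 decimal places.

At the given point, Q_d = 60 − 0.288(21.4)² + 0.035(5100) − 1.85(6) = 60 − 131.8925 + 178.5 − 11.1 = 95.5075.
∂Q_d/∂p = −2·0.288·p = -12.3264, so E_p = -12.3264·(21.4/95.5075) ≈ -2.762.
|E_p| > 1: demand is elastic.

-2.762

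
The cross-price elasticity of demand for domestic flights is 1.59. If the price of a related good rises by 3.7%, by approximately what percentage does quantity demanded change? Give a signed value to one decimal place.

5.9

%ΔQ ≈ E × %ΔP_y = (1.59) × (3.7%) ≈ 5.9%.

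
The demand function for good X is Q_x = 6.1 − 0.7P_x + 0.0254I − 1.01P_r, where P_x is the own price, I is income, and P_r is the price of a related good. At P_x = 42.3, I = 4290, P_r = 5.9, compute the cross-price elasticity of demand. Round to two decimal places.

-0.07

Substituting, Q_x = 6.1 − 0.7(42.3) + 0.0254(4290) − 1.01(5.9) = 6.1 − 29.61 + 108.966 − 5.959 = 79.497.
∂Q_x/∂P_r = −1.01, so E_xy = -1.01·(5.9/79.497) ≈ -0.07.
E_xy < 0: the goods are complements.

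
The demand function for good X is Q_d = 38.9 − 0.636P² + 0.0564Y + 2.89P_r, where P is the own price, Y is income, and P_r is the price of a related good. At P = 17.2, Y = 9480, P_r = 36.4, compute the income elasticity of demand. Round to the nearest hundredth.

Q_d = 38.9 − 0.636(17.2)² + 0.0564(9480) + 2.89(36.4) = 38.9 − 188.1542 + 534.672 + 105.196 = 490.6138.
∂Q_d/∂Y = +0.0564, so E_I = 0.0564·(9480/490.6138) ≈ 1.09.
E_I > 1: normal good (luxury).

1.09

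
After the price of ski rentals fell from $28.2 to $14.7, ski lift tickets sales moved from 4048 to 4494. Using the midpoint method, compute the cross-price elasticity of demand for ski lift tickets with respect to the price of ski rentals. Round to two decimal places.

%ΔQ_x = (4494 − 4048)/[(4048+4494)/2] = 446/4271 ≈ 0.1044.
%ΔP_y = (14.7 − 28.2)/[(28.2+14.7)/2] ≈ -0.6294.
E_xy = 0.1044/-0.6294 ≈ -0.17.
E_xy < 0, so ski lift tickets and ski rentals are complements.

-0.17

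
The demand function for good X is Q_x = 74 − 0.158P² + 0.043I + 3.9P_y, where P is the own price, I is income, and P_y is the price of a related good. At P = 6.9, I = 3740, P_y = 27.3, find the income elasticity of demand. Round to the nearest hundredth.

0.48

First evaluate Q_x: 74 − 0.158(6.9)² + 0.043(3740) + 3.9(27.3) = 74 − 7.5224 + 160.82 + 106.47 = 333.7676.
∂Q_x/∂I = +0.043, so E_I = 0.043·(3740/333.7676) ≈ 0.48.
E_I ∈ (0,1): normal good (necessity).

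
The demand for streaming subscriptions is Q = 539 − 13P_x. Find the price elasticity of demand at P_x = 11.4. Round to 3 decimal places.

At P_x = 11.4, Q = 390.8.
dQ/dP_x = −13.
Point elasticity E = (dQ/dP_x)·(P_x/Q) = -13 × 11.4/390.8 ≈ -0.379.
|E| < 1, so demand is inelastic at this price.

-0.379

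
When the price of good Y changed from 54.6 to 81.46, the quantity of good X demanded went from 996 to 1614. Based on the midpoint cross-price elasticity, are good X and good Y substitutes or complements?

%ΔQ_x = (1614 − 996)/[(996+1614)/2] = 618/1305 ≈ 0.4736.
%ΔP_y = (81.46 − 54.6)/[(54.6+81.46)/2] ≈ 0.3948.
E_xy = 0.4736/0.3948 ≈ 1.199.
E_xy > 0, so the goods are substitutes.

substitutes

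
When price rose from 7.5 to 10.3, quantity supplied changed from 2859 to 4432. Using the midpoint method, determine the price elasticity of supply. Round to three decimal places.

%Δq = (4432 − 2859)/[(2859 + 4432)/2] = 1573/3645.5 ≈ 0.4315.
%Δp = (10.3 − 7.5)/[(7.5 + 10.3)/2] = 2.8/8.9 ≈ 0.3146.
Arc elasticity E = %Δq/%Δp ≈ 0.4315/0.3146 ≈ 1.372.
|E| > 1: supply is elastic over this range.

1.372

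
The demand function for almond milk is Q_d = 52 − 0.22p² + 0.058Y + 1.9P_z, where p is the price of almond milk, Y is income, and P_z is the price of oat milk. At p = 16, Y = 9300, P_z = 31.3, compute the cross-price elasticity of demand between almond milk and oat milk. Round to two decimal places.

0.10

Evaluating quantity at (p, Y, P_z) gives Q_d = 52 − 0.22(16)² + 0.058(9300) + 1.9(31.3) = 52 − 56.32 + 539.4 + 59.47 = 594.55.
∂Q_d/∂P_z = +1.9, so E_xy = 1.9·(31.3/594.55) ≈ 0.10.
E_xy > 0: the goods are substitutes.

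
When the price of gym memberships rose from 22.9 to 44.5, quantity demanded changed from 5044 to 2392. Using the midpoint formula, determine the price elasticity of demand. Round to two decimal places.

-1.11

%Δq = (2392 − 5044)/[(5044 + 2392)/2] = -2652/3718 ≈ -0.7133.
%Δp = (44.5 − 22.9)/[(22.9 + 44.5)/2] = 21.6/33.7 ≈ 0.6409.
Arc elasticity E = %Δq/%Δp ≈ -0.7133/0.6409 ≈ -1.11.
|E| > 1: demand is elastic over this range.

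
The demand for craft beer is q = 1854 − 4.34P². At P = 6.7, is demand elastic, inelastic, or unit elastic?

inelastic

At P = 6.7, q = 1659.1774.
dq/dP = −2·4.34·P = −58.156.
Point elasticity E = (dq/dP)·(P/q) = -58.156 × 6.7/1659.1774 ≈ -0.235.
|E| ≈ 0.235 < 1, so demand is inelastic.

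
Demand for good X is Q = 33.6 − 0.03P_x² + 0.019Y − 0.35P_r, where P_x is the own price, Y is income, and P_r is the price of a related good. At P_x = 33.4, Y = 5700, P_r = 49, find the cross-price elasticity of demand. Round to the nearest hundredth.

-0.19

Substituting, Q = 33.6 − 0.03(33.4)² + 0.019(5700) − 0.35(49) = 33.6 − 33.4668 + 108.3 − 17.15 = 91.2832.
∂Q/∂P_r = −0.35, so E_xy = -0.35·(49/91.2832) ≈ -0.19.
E_xy < 0: the goods are complements.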